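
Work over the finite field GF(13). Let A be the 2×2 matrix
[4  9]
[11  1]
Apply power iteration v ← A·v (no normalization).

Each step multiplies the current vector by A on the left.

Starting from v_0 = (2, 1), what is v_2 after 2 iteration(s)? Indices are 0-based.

v_2 = (2, 2)

v_0 = (2, 1).
v_1 = A·v_0 = (4, 10).
v_2 = A·v_1 = (2, 2).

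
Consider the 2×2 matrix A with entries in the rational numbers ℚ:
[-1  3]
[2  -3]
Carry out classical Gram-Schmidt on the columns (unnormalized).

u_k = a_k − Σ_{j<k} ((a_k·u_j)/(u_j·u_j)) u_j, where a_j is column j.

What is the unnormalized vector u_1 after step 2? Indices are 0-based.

Step 1: u_0 = a_0 = (-1, 2).
Step 2: u_1 = a_1 − (-9/5)·u_0 = (6/5, 3/5).

u_1 = (6/5, 3/5)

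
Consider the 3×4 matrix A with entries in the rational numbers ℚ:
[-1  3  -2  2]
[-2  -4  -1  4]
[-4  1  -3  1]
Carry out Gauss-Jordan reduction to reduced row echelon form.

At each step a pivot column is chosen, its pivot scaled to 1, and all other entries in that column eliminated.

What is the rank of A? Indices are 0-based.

step 1: normalize row 0 (÷-1) = (1, -3, 2, -2)
  row 1: subtract -2×row0 = (0, -10, 3, 0)
  row 2: subtract -4×row0 = (0, -11, 5, -7)
step 2: normalize row 1 (÷-10) = (0, 1, -3/10, 0)
  row 0: subtract -3×row1 = (1, 0, 11/10, -2)
  row 2: subtract -11×row1 = (0, 0, 17/10, -7)
step 3: normalize row 2 (÷17/10) = (0, 0, 1, -70/17)
  row 0: subtract 11/10×row2 = (1, 0, 0, 43/17)
  row 1: subtract -3/10×row2 = (0, 1, 0, -21/17)

rank = 3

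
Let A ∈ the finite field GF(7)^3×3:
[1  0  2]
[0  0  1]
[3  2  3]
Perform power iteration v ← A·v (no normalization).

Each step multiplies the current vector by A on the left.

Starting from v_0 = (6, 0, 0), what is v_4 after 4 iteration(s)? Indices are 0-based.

v_0 = (6, 0, 0).
v_1 = A·v_0 = (6, 0, 4).
v_2 = A·v_1 = (0, 4, 2).
v_3 = A·v_2 = (4, 2, 0).
v_4 = A·v_3 = (4, 0, 2).

v_4 = (4, 0, 2)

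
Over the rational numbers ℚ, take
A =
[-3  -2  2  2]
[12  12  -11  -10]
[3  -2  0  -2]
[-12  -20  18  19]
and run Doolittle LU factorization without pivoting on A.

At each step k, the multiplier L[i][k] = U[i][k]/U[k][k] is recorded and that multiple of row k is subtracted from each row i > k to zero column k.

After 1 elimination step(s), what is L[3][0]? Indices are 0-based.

L[3][0] = 4

[col 0] pivot -3
  R1 -= -4*R0 → (0, 4, -3, -2)  (L[1][0] := -4)
  R2 -= -1*R0 → (0, -4, 2, 0)  (L[2][0] := -1)
  R3 -= 4*R0 → (0, -12, 10, 11)  (L[3][0] := 4)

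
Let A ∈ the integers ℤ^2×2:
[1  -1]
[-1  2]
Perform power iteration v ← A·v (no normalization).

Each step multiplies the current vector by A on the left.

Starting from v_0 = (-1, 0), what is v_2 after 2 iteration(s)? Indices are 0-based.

v_2 = (-2, 3)

v_0 = (-1, 0).
v_1 = A·v_0 = (-1, 1).
v_2 = A·v_1 = (-2, 3).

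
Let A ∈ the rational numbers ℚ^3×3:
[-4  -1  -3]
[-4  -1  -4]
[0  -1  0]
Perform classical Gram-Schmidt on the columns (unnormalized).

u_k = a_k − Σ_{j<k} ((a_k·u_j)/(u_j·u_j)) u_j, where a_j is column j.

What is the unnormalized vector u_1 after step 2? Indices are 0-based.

u_1 = (0, 0, -1)

Step 1: u_0 = a_0 = (-4, -4, 0).
Step 2: u_1 = a_1 − (1/4)·u_0 = (0, 0, -1).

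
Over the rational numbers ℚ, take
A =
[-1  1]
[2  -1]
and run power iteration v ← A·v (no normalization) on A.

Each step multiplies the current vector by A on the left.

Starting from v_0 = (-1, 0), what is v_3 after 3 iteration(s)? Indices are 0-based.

v_3 = (7, -10)

v_0 = (-1, 0).
v_1 = A·v_0 = (1, -2).
v_2 = A·v_1 = (-3, 4).
v_3 = A·v_2 = (7, -10).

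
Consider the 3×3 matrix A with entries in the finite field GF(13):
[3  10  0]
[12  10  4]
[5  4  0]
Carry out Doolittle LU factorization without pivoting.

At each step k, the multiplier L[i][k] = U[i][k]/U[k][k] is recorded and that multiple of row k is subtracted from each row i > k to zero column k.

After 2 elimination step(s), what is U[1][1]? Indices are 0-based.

U[1][1] = 9

[col 0] pivot 3
  R1 -= 4*R0 → (0, 9, 4)  (L[1][0] := 4)
  R2 -= 6*R0 → (0, 9, 0)  (L[2][0] := 6)
[col 1] pivot 9
  R2 -= 1*R1 → (0, 0, 9)  (L[2][1] := 1)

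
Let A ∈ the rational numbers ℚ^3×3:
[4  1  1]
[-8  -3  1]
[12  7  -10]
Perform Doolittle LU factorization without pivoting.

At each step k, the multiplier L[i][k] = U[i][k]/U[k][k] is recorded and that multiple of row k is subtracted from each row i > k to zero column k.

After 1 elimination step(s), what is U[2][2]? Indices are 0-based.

Step 1: pivot at (0,0) is 4.
  row1 ← row1 − (-2)·row0  ⇒  L[1][0]=-2, U row1=(0, -1, 3)
  row2 ← row2 − (3)·row0  ⇒  L[2][0]=3, U row2=(0, 4, -13)

U[2][2] = -13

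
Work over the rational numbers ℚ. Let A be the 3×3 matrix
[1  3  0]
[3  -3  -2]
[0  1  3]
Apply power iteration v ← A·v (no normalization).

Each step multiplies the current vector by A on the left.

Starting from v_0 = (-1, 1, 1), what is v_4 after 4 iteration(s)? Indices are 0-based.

v_0 = (-1, 1, 1).
v_1 = A·v_0 = (2, -8, 4).
v_2 = A·v_1 = (-22, 22, 4).
v_3 = A·v_2 = (44, -140, 34).
v_4 = A·v_3 = (-376, 484, -38).

v_4 = (-376, 484, -38)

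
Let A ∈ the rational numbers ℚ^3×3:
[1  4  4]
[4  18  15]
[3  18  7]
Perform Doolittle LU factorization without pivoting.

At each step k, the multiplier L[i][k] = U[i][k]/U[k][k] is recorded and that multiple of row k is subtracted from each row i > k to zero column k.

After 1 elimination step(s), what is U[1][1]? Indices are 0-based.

k=0: U[0][0]=1
  eliminate (1,0): mult=4, new row 1: (0, 2, -1); set L[1][0]=4
  eliminate (2,0): mult=3, new row 2: (0, 6, -5); set L[2][0]=3

U[1][1] = 2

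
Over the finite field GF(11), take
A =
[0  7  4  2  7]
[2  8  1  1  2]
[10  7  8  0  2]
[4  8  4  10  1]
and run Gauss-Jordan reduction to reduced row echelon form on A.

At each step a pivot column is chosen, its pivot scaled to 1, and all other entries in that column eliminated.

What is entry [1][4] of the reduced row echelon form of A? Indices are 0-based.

M[1][4] = 2

[1] R0 <-> R1
[1] R0 /= 2  ⇒  (1, 4, 6, 6, 1)
     R2 -= 10·R0  ⇒  (0, 0, 3, 6, 3)
     R3 -= 4·R0  ⇒  (0, 3, 2, 8, 8)
[2] R1 /= 7  ⇒  (0, 1, 10, 5, 1)
     R0 -= 4·R1  ⇒  (1, 0, 10, 8, 8)
     R3 -= 3·R1  ⇒  (0, 0, 5, 4, 5)
[3] R2 /= 3  ⇒  (0, 0, 1, 2, 1)
     R0 -= 10·R2  ⇒  (1, 0, 0, 10, 9)
     R1 -= 10·R2  ⇒  (0, 1, 0, 7, 2)
     R3 -= 5·R2  ⇒  (0, 0, 0, 5, 0)
[4] R3 /= 5  ⇒  (0, 0, 0, 1, 0)
     R0 -= 10·R3  ⇒  (1, 0, 0, 0, 9)
     R1 -= 7·R3  ⇒  (0, 1, 0, 0, 2)
     R2 -= 2·R3  ⇒  (0, 0, 1, 0, 1)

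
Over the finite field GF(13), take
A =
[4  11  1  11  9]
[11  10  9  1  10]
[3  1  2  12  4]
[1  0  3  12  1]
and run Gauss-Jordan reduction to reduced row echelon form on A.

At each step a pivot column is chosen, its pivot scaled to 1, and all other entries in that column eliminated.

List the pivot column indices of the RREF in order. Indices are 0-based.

pivot(0,0)=4: scale R0 → (1, 6, 10, 6, 12)
  clear (1,0): R1 −= (11)R0 → (0, 9, 3, 0, 8)
  clear (2,0): R2 −= (3)R0 → (0, 9, 11, 7, 7)
  clear (3,0): R3 −= (1)R0 → (0, 7, 6, 6, 2)
pivot(1,1)=9: scale R1 → (0, 1, 9, 0, 11)
  clear (0,1): R0 −= (6)R1 → (1, 0, 8, 6, 11)
  clear (2,1): R2 −= (9)R1 → (0, 0, 8, 7, 12)
  clear (3,1): R3 −= (7)R1 → (0, 0, 8, 6, 3)
pivot(2,2)=8: scale R2 → (0, 0, 1, 9, 8)
  clear (0,2): R0 −= (8)R2 → (1, 0, 0, 12, 12)
  clear (1,2): R1 −= (9)R2 → (0, 1, 0, 10, 4)
  clear (3,2): R3 −= (8)R2 → (0, 0, 0, 12, 4)
pivot(3,3)=12: scale R3 → (0, 0, 0, 1, 9)
  clear (0,3): R0 −= (12)R3 → (1, 0, 0, 0, 8)
  clear (1,3): R1 −= (10)R3 → (0, 1, 0, 0, 5)
  clear (2,3): R2 −= (9)R3 → (0, 0, 1, 0, 5)

pivot columns: 0, 1, 2, 3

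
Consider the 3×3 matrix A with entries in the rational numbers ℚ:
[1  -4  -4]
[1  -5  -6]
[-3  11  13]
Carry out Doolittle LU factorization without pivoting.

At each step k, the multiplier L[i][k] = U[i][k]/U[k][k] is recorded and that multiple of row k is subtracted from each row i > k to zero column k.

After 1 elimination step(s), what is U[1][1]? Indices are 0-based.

U[1][1] = -1

[col 0] pivot 1
  R1 -= 1*R0 → (0, -1, -2)  (L[1][0] := 1)
  R2 -= -3*R0 → (0, -1, 1)  (L[2][0] := -3)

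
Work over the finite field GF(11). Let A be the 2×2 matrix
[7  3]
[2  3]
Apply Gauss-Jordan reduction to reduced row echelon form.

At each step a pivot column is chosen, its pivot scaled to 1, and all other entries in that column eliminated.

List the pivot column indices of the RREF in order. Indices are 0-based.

pivot columns: 0, 1

[1] R0 /= 7  ⇒  (1, 2)
     R1 -= 2·R0  ⇒  (0, 10)
[2] R1 /= 10  ⇒  (0, 1)
     R0 -= 2·R1  ⇒  (1, 0)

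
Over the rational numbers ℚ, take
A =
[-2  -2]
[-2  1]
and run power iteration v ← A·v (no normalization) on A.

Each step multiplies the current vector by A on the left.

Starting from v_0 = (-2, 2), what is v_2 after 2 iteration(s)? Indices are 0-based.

v_2 = (-12, 6)

v_0 = (-2, 2).
v_1 = A·v_0 = (0, 6).
v_2 = A·v_1 = (-12, 6).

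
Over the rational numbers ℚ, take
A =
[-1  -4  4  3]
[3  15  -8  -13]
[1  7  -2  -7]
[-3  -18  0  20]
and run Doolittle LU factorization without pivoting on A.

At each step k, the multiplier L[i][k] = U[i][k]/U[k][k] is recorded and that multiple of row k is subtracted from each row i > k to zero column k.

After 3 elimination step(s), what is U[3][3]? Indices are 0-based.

U[3][3] = 3

k=0: U[0][0]=-1
  eliminate (1,0): mult=-3, new row 1: (0, 3, 4, -4); set L[1][0]=-3
  eliminate (2,0): mult=-1, new row 2: (0, 3, 2, -4); set L[2][0]=-1
  eliminate (3,0): mult=3, new row 3: (0, -6, -12, 11); set L[3][0]=3
k=1: U[1][1]=3
  eliminate (2,1): mult=1, new row 2: (0, 0, -2, 0); set L[2][1]=1
  eliminate (3,1): mult=-2, new row 3: (0, 0, -4, 3); set L[3][1]=-2
k=2: U[2][2]=-2
  eliminate (3,2): mult=2, new row 3: (0, 0, 0, 3); set L[3][2]=2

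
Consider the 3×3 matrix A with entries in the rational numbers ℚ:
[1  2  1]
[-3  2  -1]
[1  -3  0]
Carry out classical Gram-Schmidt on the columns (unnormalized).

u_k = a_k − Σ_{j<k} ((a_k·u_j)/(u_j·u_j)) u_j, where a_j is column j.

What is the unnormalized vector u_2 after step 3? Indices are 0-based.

u_2 = (7/69, 5/69, 8/69)

Step 1: u_0 = a_0 = (1, -3, 1).
Step 2: u_1 = a_1 − (-7/11)·u_0 = (29/11, 1/11, -26/11).
Step 3: u_2 = a_2 − (4/11)·u_0 − (14/69)·u_1 = (7/69, 5/69, 8/69).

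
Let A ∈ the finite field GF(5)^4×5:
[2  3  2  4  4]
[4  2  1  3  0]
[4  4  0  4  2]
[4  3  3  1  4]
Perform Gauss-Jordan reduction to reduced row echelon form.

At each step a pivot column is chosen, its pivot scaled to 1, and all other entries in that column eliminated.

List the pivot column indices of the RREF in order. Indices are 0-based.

pivot columns: 0, 1, 3, 4

step 1: normalize row 0 (÷2) = (1, 4, 1, 2, 2)
  row 1: subtract 4×row0 = (0, 1, 2, 0, 2)
  row 2: subtract 4×row0 = (0, 3, 1, 1, 4)
  row 3: subtract 4×row0 = (0, 2, 4, 3, 1)
step 2: normalize row 1 (÷1) = (0, 1, 2, 0, 2)
  row 0: subtract 4×row1 = (1, 0, 3, 2, 4)
  row 2: subtract 3×row1 = (0, 0, 0, 1, 3)
  row 3: subtract 2×row1 = (0, 0, 0, 3, 2)
skip col 2 (zero from row 2)
step 3: normalize row 2 (÷1) = (0, 0, 0, 1, 3)
  row 0: subtract 2×row2 = (1, 0, 3, 0, 3)
  row 3: subtract 3×row2 = (0, 0, 0, 0, 3)
step 4: normalize row 3 (÷3) = (0, 0, 0, 0, 1)
  row 0: subtract 3×row3 = (1, 0, 3, 0, 0)
  row 1: subtract 2×row3 = (0, 1, 2, 0, 0)
  row 2: subtract 3×row3 = (0, 0, 0, 1, 0)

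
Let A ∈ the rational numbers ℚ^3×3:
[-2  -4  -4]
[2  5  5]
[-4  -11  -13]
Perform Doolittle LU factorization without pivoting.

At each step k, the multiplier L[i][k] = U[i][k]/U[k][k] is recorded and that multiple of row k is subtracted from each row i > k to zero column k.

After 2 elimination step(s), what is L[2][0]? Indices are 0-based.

L[2][0] = 2

[col 0] pivot -2
  R1 -= -1*R0 → (0, 1, 1)  (L[1][0] := -1)
  R2 -= 2*R0 → (0, -3, -5)  (L[2][0] := 2)
[col 1] pivot 1
  R2 -= -3*R1 → (0, 0, -2)  (L[2][1] := -3)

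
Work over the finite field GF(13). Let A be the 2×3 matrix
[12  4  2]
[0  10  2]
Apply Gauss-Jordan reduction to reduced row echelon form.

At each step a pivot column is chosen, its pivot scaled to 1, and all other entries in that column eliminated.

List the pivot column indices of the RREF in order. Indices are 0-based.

pivot columns: 0, 1

[1] R0 /= 12  ⇒  (1, 9, 11)
[2] R1 /= 10  ⇒  (0, 1, 8)
     R0 -= 9·R1  ⇒  (1, 0, 4)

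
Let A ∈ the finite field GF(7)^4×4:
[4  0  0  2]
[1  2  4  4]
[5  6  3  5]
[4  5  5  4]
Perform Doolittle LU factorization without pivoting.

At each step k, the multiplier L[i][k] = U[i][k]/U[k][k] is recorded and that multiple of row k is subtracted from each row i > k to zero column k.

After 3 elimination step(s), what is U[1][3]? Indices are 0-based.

Step 1: pivot at (0,0) is 4.
  row1 ← row1 − (2)·row0  ⇒  L[1][0]=2, U row1=(0, 2, 4, 0)
  row2 ← row2 − (3)·row0  ⇒  L[2][0]=3, U row2=(0, 6, 3, 6)
  row3 ← row3 − (1)·row0  ⇒  L[3][0]=1, U row3=(0, 5, 5, 2)
Step 2: pivot at (1,1) is 2.
  row2 ← row2 − (3)·row1  ⇒  L[2][1]=3, U row2=(0, 0, 5, 6)
  row3 ← row3 − (6)·row1  ⇒  L[3][1]=6, U row3=(0, 0, 2, 2)
Step 3: pivot at (2,2) is 5.
  row3 ← row3 − (6)·row2  ⇒  L[3][2]=6, U row3=(0, 0, 0, 1)

U[1][3] = 0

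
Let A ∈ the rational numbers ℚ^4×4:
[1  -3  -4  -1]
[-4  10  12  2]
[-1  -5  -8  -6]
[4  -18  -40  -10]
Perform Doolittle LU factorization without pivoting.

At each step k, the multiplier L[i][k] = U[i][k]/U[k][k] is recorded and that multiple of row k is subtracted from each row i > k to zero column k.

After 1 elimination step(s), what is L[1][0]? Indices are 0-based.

Step 1: pivot at (0,0) is 1.
  row1 ← row1 − (-4)·row0  ⇒  L[1][0]=-4, U row1=(0, -2, -4, -2)
  row2 ← row2 − (-1)·row0  ⇒  L[2][0]=-1, U row2=(0, -8, -12, -7)
  row3 ← row3 − (4)·row0  ⇒  L[3][0]=4, U row3=(0, -6, -24, -6)

L[1][0] = -4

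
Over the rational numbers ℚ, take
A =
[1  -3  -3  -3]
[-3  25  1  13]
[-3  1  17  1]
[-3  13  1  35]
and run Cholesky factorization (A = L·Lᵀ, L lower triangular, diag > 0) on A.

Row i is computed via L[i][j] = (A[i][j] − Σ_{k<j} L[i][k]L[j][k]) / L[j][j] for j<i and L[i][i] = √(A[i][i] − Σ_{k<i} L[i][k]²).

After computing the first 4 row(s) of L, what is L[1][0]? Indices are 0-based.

L[1][0] = -3

Step 1: L[0][0] = √(1) = 1.
  L[1][0] = (-3) / L[0][0] = -3.
Step 2: L[1][1] = √(16) = 4.
  L[2][0] = (-3) / L[0][0] = -3.
  L[2][1] = (-8) / L[1][1] = -2.
Step 3: L[2][2] = √(4) = 2.
  L[3][0] = (-3) / L[0][0] = -3.
  L[3][1] = (4) / L[1][1] = 1.
  L[3][2] = (-6) / L[2][2] = -3.
Step 4: L[3][3] = √(16) = 4.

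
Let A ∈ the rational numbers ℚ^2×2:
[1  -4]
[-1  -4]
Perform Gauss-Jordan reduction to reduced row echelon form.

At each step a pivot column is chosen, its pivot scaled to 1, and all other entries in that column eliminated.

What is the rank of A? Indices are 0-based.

rank = 2

step 1: normalize row 0 (÷1) = (1, -4)
  row 1: subtract -1×row0 = (0, -8)
step 2: normalize row 1 (÷-8) = (0, 1)
  row 0: subtract -4×row1 = (1, 0)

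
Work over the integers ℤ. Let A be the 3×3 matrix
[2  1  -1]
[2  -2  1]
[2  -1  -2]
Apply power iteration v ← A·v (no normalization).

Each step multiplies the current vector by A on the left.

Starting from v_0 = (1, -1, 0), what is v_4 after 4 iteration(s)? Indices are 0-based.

v_4 = (1, 39, -32)

v_0 = (1, -1, 0).
v_1 = A·v_0 = (1, 4, 3).
v_2 = A·v_1 = (3, -3, -8).
v_3 = A·v_2 = (11, 4, 25).
v_4 = A·v_3 = (1, 39, -32).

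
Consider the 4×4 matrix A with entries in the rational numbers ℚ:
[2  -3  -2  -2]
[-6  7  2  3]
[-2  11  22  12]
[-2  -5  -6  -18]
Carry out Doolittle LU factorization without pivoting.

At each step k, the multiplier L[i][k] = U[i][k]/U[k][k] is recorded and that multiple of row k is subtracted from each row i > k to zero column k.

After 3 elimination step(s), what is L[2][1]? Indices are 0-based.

L[2][1] = -4

k=0: U[0][0]=2
  eliminate (1,0): mult=-3, new row 1: (0, -2, -4, -3); set L[1][0]=-3
  eliminate (2,0): mult=-1, new row 2: (0, 8, 20, 10); set L[2][0]=-1
  eliminate (3,0): mult=-1, new row 3: (0, -8, -8, -20); set L[3][0]=-1
k=1: U[1][1]=-2
  eliminate (2,1): mult=-4, new row 2: (0, 0, 4, -2); set L[2][1]=-4
  eliminate (3,1): mult=4, new row 3: (0, 0, 8, -8); set L[3][1]=4
k=2: U[2][2]=4
  eliminate (3,2): mult=2, new row 3: (0, 0, 0, -4); set L[3][2]=2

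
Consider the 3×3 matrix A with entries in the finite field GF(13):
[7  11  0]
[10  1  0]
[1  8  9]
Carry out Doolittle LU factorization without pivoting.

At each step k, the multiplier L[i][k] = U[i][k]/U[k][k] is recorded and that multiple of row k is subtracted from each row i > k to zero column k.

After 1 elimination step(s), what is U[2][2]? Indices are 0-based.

[col 0] pivot 7
  R1 -= 7*R0 → (0, 2, 0)  (L[1][0] := 7)
  R2 -= 2*R0 → (0, 12, 9)  (L[2][0] := 2)

U[2][2] = 9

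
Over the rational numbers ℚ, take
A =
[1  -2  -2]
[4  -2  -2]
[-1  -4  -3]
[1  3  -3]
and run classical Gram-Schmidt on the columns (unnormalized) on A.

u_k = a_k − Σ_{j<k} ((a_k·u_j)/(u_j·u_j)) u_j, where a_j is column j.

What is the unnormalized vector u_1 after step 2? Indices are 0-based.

u_1 = (-35/19, -26/19, -79/19, 60/19)

Step 1: u_0 = a_0 = (1, 4, -1, 1).
Step 2: u_1 = a_1 − (-3/19)·u_0 = (-35/19, -26/19, -79/19, 60/19).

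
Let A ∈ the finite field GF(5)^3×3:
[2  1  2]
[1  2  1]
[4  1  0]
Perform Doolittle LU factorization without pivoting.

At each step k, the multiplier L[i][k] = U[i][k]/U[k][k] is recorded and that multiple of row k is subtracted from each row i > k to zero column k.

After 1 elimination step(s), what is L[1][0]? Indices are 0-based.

[col 0] pivot 2
  R1 -= 3*R0 → (0, 4, 0)  (L[1][0] := 3)
  R2 -= 2*R0 → (0, 4, 1)  (L[2][0] := 2)

L[1][0] = 3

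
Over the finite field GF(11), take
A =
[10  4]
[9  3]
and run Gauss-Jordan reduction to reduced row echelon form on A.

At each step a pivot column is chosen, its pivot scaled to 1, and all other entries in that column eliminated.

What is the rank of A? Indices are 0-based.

pivot(0,0)=10: scale R0 → (1, 7)
  clear (1,0): R1 −= (9)R0 → (0, 6)
pivot(1,1)=6: scale R1 → (0, 1)
  clear (0,1): R0 −= (7)R1 → (1, 0)

rank = 2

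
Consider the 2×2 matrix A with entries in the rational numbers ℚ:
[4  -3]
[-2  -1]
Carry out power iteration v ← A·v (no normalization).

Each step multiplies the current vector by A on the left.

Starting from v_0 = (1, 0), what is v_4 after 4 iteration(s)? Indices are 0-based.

v_4 = (538, -174)

v_0 = (1, 0).
v_1 = A·v_0 = (4, -2).
v_2 = A·v_1 = (22, -6).
v_3 = A·v_2 = (106, -38).
v_4 = A·v_3 = (538, -174).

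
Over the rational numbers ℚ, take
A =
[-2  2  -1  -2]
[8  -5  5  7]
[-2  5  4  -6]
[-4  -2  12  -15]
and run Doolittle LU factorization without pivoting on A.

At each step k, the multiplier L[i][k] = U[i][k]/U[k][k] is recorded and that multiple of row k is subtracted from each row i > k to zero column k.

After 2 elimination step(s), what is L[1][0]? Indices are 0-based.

L[1][0] = -4

k=0: U[0][0]=-2
  eliminate (1,0): mult=-4, new row 1: (0, 3, 1, -1); set L[1][0]=-4
  eliminate (2,0): mult=1, new row 2: (0, 3, 5, -4); set L[2][0]=1
  eliminate (3,0): mult=2, new row 3: (0, -6, 14, -11); set L[3][0]=2
k=1: U[1][1]=3
  eliminate (2,1): mult=1, new row 2: (0, 0, 4, -3); set L[2][1]=1
  eliminate (3,1): mult=-2, new row 3: (0, 0, 16, -13); set L[3][1]=-2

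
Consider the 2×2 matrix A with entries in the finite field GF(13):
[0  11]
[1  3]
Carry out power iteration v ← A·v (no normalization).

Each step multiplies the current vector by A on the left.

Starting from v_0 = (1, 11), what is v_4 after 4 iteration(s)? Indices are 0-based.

v_0 = (1, 11).
v_1 = A·v_0 = (4, 8).
v_2 = A·v_1 = (10, 2).
v_3 = A·v_2 = (9, 3).
v_4 = A·v_3 = (7, 5).

v_4 = (7, 5)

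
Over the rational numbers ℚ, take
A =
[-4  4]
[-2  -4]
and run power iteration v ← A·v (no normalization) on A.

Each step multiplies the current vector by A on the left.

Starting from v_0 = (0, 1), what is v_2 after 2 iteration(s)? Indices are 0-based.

v_2 = (-32, 8)

v_0 = (0, 1).
v_1 = A·v_0 = (4, -4).
v_2 = A·v_1 = (-32, 8).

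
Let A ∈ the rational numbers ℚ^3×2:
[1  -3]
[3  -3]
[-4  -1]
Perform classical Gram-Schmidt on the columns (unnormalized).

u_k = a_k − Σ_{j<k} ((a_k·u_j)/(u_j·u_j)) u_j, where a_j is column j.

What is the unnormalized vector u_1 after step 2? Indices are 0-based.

Step 1: u_0 = a_0 = (1, 3, -4).
Step 2: u_1 = a_1 − (-4/13)·u_0 = (-35/13, -27/13, -29/13).

u_1 = (-35/13, -27/13, -29/13)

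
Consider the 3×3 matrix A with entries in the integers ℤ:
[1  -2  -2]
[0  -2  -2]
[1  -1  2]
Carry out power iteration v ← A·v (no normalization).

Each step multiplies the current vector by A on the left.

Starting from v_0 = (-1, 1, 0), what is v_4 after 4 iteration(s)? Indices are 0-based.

v_0 = (-1, 1, 0).
v_1 = A·v_0 = (-3, -2, -2).
v_2 = A·v_1 = (5, 8, -5).
v_3 = A·v_2 = (-1, -6, -13).
v_4 = A·v_3 = (37, 38, -21).

v_4 = (37, 38, -21)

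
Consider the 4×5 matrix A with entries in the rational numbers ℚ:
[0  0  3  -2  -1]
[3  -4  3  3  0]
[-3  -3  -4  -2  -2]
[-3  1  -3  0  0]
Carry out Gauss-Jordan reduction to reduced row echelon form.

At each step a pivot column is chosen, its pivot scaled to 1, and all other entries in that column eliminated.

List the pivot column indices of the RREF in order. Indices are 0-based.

pivot columns: 0, 1, 2, 3

[1] R0 <-> R1
[1] R0 /= 3  ⇒  (1, -4/3, 1, 1, 0)
     R2 -= -3·R0  ⇒  (0, -7, -1, 1, -2)
     R3 -= -3·R0  ⇒  (0, -3, 0, 3, 0)
[2] R1 <-> R2
[2] R1 /= -7  ⇒  (0, 1, 1/7, -1/7, 2/7)
     R0 -= -4/3·R1  ⇒  (1, 0, 25/21, 17/21, 8/21)
     R3 -= -3·R1  ⇒  (0, 0, 3/7, 18/7, 6/7)
[3] R2 /= 3  ⇒  (0, 0, 1, -2/3, -1/3)
     R0 -= 25/21·R2  ⇒  (1, 0, 0, 101/63, 7/9)
     R1 -= 1/7·R2  ⇒  (0, 1, 0, -1/21, 1/3)
     R3 -= 3/7·R2  ⇒  (0, 0, 0, 20/7, 1)
[4] R3 /= 20/7  ⇒  (0, 0, 0, 1, 7/20)
     R0 -= 101/63·R3  ⇒  (1, 0, 0, 0, 13/60)
     R1 -= -1/21·R3  ⇒  (0, 1, 0, 0, 7/20)
     R2 -= -2/3·R3  ⇒  (0, 0, 1, 0, -1/10)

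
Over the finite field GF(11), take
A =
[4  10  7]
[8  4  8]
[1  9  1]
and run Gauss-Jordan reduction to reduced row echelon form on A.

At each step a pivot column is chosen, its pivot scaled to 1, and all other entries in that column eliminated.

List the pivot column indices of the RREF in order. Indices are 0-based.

[1] R0 /= 4  ⇒  (1, 8, 10)
     R1 -= 8·R0  ⇒  (0, 6, 5)
     R2 -= 1·R0  ⇒  (0, 1, 2)
[2] R1 /= 6  ⇒  (0, 1, 10)
     R0 -= 8·R1  ⇒  (1, 0, 7)
     R2 -= 1·R1  ⇒  (0, 0, 3)
[3] R2 /= 3  ⇒  (0, 0, 1)
     R0 -= 7·R2  ⇒  (1, 0, 0)
     R1 -= 10·R2  ⇒  (0, 1, 0)

pivot columns: 0, 1, 2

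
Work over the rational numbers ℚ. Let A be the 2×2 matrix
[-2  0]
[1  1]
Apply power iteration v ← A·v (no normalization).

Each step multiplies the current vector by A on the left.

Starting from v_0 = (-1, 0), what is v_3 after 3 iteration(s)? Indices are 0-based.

v_0 = (-1, 0).
v_1 = A·v_0 = (2, -1).
v_2 = A·v_1 = (-4, 1).
v_3 = A·v_2 = (8, -3).

v_3 = (8, -3)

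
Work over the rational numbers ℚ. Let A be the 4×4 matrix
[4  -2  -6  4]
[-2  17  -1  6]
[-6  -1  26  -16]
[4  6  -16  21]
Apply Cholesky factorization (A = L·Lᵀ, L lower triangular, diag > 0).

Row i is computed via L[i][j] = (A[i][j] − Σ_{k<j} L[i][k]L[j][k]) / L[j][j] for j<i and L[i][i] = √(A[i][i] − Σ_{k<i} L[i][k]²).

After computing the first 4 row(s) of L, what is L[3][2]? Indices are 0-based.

L[3][2] = -2

Step 1: L[0][0] = √(4) = 2.
  L[1][0] = (-2) / L[0][0] = -1.
Step 2: L[1][1] = √(16) = 4.
  L[2][0] = (-6) / L[0][0] = -3.
  L[2][1] = (-4) / L[1][1] = -1.
Step 3: L[2][2] = √(16) = 4.
  L[3][0] = (4) / L[0][0] = 2.
  L[3][1] = (8) / L[1][1] = 2.
  L[3][2] = (-8) / L[2][2] = -2.
Step 4: L[3][3] = √(9) = 3.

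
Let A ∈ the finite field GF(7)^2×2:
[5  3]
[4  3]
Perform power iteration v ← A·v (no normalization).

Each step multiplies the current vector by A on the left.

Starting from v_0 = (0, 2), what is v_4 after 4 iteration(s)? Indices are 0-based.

v_0 = (0, 2).
v_1 = A·v_0 = (6, 6).
v_2 = A·v_1 = (6, 0).
v_3 = A·v_2 = (2, 3).
v_4 = A·v_3 = (5, 3).

v_4 = (5, 3)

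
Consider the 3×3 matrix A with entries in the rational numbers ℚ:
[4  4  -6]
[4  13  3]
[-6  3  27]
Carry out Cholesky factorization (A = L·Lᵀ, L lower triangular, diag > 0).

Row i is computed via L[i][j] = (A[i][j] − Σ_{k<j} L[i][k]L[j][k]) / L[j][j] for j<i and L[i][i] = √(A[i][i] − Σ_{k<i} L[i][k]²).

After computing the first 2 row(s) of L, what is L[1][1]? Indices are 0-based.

Step 1: L[0][0] = √(4) = 2.
  L[1][0] = (4) / L[0][0] = 2.
Step 2: L[1][1] = √(9) = 3.

L[1][1] = 3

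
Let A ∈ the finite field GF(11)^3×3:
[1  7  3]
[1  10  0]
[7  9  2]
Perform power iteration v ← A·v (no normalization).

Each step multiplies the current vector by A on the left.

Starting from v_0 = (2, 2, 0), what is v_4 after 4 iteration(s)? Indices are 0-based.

v_0 = (2, 2, 0).
v_1 = A·v_0 = (5, 0, 10).
v_2 = A·v_1 = (2, 5, 0).
v_3 = A·v_2 = (4, 8, 4).
v_4 = A·v_3 = (6, 7, 9).

v_4 = (6, 7, 9)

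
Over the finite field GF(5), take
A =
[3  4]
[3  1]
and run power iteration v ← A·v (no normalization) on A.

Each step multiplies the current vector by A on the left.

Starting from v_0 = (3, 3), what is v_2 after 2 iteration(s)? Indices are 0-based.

v_2 = (1, 0)

v_0 = (3, 3).
v_1 = A·v_0 = (1, 2).
v_2 = A·v_1 = (1, 0).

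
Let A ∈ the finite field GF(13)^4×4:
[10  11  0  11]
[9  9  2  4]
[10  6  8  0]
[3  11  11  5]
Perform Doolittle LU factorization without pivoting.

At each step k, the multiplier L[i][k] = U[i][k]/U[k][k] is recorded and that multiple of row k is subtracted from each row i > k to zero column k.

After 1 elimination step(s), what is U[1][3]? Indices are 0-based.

[col 0] pivot 10
  R1 -= 10*R0 → (0, 3, 2, 11)  (L[1][0] := 10)
  R2 -= 1*R0 → (0, 8, 8, 2)  (L[2][0] := 1)
  R3 -= 12*R0 → (0, 9, 11, 3)  (L[3][0] := 12)

U[1][3] = 11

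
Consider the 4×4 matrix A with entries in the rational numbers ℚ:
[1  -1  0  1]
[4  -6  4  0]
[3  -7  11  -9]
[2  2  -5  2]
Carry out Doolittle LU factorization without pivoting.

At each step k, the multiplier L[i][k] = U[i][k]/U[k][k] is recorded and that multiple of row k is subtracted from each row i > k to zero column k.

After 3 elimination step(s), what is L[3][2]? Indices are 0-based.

k=0: U[0][0]=1
  eliminate (1,0): mult=4, new row 1: (0, -2, 4, -4); set L[1][0]=4
  eliminate (2,0): mult=3, new row 2: (0, -4, 11, -12); set L[2][0]=3
  eliminate (3,0): mult=2, new row 3: (0, 4, -5, 0); set L[3][0]=2
k=1: U[1][1]=-2
  eliminate (2,1): mult=2, new row 2: (0, 0, 3, -4); set L[2][1]=2
  eliminate (3,1): mult=-2, new row 3: (0, 0, 3, -8); set L[3][1]=-2
k=2: U[2][2]=3
  eliminate (3,2): mult=1, new row 3: (0, 0, 0, -4); set L[3][2]=1

L[3][2] = 1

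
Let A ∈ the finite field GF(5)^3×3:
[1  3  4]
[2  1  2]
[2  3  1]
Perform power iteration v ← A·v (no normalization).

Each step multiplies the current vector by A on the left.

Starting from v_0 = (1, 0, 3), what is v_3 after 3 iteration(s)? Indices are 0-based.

v_3 = (4, 3, 1)

v_0 = (1, 0, 3).
v_1 = A·v_0 = (3, 3, 0).
v_2 = A·v_1 = (2, 4, 0).
v_3 = A·v_2 = (4, 3, 1).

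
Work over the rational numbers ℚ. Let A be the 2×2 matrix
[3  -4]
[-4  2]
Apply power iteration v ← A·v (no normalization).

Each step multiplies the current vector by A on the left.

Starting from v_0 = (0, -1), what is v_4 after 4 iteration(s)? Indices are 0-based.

v_0 = (0, -1).
v_1 = A·v_0 = (4, -2).
v_2 = A·v_1 = (20, -20).
v_3 = A·v_2 = (140, -120).
v_4 = A·v_3 = (900, -800).

v_4 = (900, -800)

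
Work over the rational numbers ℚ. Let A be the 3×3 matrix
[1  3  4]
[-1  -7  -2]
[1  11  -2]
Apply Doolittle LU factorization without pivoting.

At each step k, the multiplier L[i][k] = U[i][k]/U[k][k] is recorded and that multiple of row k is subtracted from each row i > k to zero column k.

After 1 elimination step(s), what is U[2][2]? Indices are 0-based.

U[2][2] = -6

Step 1: pivot at (0,0) is 1.
  row1 ← row1 − (-1)·row0  ⇒  L[1][0]=-1, U row1=(0, -4, 2)
  row2 ← row2 − (1)·row0  ⇒  L[2][0]=1, U row2=(0, 8, -6)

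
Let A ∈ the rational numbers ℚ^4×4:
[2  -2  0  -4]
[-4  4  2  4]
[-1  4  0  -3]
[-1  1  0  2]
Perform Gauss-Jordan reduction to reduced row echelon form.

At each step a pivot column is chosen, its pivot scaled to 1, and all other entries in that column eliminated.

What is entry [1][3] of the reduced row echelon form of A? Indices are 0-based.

[1] R0 /= 2  ⇒  (1, -1, 0, -2)
     R1 -= -4·R0  ⇒  (0, 0, 2, -4)
     R2 -= -1·R0  ⇒  (0, 3, 0, -5)
     R3 -= -1·R0  ⇒  (0, 0, 0, 0)
[2] R1 <-> R2
[2] R1 /= 3  ⇒  (0, 1, 0, -5/3)
     R0 -= -1·R1  ⇒  (1, 0, 0, -11/3)
[3] R2 /= 2  ⇒  (0, 0, 1, -2)
column 3 empty below row 3

M[1][3] = -5/3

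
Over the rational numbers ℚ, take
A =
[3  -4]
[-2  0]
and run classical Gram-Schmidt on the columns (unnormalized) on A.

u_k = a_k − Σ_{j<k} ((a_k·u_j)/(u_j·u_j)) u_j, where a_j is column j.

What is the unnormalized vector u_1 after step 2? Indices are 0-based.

Step 1: u_0 = a_0 = (3, -2).
Step 2: u_1 = a_1 − (-12/13)·u_0 = (-16/13, -24/13).

u_1 = (-16/13, -24/13)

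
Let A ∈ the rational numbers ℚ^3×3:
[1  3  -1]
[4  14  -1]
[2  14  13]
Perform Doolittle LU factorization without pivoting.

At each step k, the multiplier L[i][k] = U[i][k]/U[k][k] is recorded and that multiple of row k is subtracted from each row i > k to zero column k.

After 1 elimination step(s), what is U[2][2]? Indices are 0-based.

k=0: U[0][0]=1
  eliminate (1,0): mult=4, new row 1: (0, 2, 3); set L[1][0]=4
  eliminate (2,0): mult=2, new row 2: (0, 8, 15); set L[2][0]=2

U[2][2] = 15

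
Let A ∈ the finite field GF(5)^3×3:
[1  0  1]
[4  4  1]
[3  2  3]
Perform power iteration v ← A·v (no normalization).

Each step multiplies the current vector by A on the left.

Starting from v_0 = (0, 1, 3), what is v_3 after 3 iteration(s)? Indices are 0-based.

v_0 = (0, 1, 3).
v_1 = A·v_0 = (3, 2, 1).
v_2 = A·v_1 = (4, 1, 1).
v_3 = A·v_2 = (0, 1, 2).

v_3 = (0, 1, 2)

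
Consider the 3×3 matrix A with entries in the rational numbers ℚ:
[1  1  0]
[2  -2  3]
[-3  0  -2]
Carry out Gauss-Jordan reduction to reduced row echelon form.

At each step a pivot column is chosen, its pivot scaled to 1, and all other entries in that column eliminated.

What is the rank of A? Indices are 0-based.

rank = 3

pivot(0,0)=1: scale R0 → (1, 1, 0)
  clear (1,0): R1 −= (2)R0 → (0, -4, 3)
  clear (2,0): R2 −= (-3)R0 → (0, 3, -2)
pivot(1,1)=-4: scale R1 → (0, 1, -3/4)
  clear (0,1): R0 −= (1)R1 → (1, 0, 3/4)
  clear (2,1): R2 −= (3)R1 → (0, 0, 1/4)
pivot(2,2)=1/4: scale R2 → (0, 0, 1)
  clear (0,2): R0 −= (3/4)R2 → (1, 0, 0)
  clear (1,2): R1 −= (-3/4)R2 → (0, 1, 0)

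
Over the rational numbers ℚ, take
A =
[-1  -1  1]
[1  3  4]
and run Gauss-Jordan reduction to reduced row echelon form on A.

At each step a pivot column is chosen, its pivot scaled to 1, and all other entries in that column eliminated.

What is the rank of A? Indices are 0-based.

step 1: normalize row 0 (÷-1) = (1, 1, -1)
  row 1: subtract 1×row0 = (0, 2, 5)
step 2: normalize row 1 (÷2) = (0, 1, 5/2)
  row 0: subtract 1×row1 = (1, 0, -7/2)

rank = 2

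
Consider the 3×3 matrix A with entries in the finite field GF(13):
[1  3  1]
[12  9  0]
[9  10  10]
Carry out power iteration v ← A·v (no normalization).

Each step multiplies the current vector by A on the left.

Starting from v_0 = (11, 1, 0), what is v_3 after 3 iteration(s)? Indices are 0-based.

v_3 = (8, 11, 5)

v_0 = (11, 1, 0).
v_1 = A·v_0 = (1, 11, 5).
v_2 = A·v_1 = (0, 7, 0).
v_3 = A·v_2 = (8, 11, 5).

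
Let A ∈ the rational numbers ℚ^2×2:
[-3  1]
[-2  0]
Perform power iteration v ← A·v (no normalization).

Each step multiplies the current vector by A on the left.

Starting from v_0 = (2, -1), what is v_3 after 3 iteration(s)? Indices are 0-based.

v_3 = (-37, -34)

v_0 = (2, -1).
v_1 = A·v_0 = (-7, -4).
v_2 = A·v_1 = (17, 14).
v_3 = A·v_2 = (-37, -34).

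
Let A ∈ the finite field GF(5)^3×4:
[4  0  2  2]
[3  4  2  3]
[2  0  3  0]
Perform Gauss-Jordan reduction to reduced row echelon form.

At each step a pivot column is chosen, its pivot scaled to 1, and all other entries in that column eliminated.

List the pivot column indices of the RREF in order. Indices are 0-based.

pivot(0,0)=4: scale R0 → (1, 0, 3, 3)
  clear (1,0): R1 −= (3)R0 → (0, 4, 3, 4)
  clear (2,0): R2 −= (2)R0 → (0, 0, 2, 4)
pivot(1,1)=4: scale R1 → (0, 1, 2, 1)
pivot(2,2)=2: scale R2 → (0, 0, 1, 2)
  clear (0,2): R0 −= (3)R2 → (1, 0, 0, 2)
  clear (1,2): R1 −= (2)R2 → (0, 1, 0, 2)

pivot columns: 0, 1, 2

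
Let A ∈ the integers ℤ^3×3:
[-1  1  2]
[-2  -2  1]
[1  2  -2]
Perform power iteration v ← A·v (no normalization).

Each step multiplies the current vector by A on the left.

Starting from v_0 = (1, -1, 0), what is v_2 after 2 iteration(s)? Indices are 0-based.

v_2 = (0, 3, 0)

v_0 = (1, -1, 0).
v_1 = A·v_0 = (-2, 0, -1).
v_2 = A·v_1 = (0, 3, 0).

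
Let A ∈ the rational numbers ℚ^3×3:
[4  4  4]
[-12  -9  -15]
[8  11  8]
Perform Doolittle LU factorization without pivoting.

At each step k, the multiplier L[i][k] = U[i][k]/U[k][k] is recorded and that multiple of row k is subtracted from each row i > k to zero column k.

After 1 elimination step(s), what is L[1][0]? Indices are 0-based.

k=0: U[0][0]=4
  eliminate (1,0): mult=-3, new row 1: (0, 3, -3); set L[1][0]=-3
  eliminate (2,0): mult=2, new row 2: (0, 3, 0); set L[2][0]=2

L[1][0] = -3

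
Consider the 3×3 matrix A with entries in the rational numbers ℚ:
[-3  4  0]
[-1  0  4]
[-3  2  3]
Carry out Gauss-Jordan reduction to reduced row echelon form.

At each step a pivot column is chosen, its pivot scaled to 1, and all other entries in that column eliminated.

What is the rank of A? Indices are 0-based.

rank = 3

step 1: normalize row 0 (÷-3) = (1, -4/3, 0)
  row 1: subtract -1×row0 = (0, -4/3, 4)
  row 2: subtract -3×row0 = (0, -2, 3)
step 2: normalize row 1 (÷-4/3) = (0, 1, -3)
  row 0: subtract -4/3×row1 = (1, 0, -4)
  row 2: subtract -2×row1 = (0, 0, -3)
step 3: normalize row 2 (÷-3) = (0, 0, 1)
  row 0: subtract -4×row2 = (1, 0, 0)
  row 1: subtract -3×row2 = (0, 1, 0)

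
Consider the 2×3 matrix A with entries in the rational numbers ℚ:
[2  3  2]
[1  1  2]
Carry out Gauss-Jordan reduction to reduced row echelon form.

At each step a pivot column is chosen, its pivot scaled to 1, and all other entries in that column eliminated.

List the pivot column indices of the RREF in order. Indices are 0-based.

pivot columns: 0, 1

step 1: normalize row 0 (÷2) = (1, 3/2, 1)
  row 1: subtract 1×row0 = (0, -1/2, 1)
step 2: normalize row 1 (÷-1/2) = (0, 1, -2)
  row 0: subtract 3/2×row1 = (1, 0, 4)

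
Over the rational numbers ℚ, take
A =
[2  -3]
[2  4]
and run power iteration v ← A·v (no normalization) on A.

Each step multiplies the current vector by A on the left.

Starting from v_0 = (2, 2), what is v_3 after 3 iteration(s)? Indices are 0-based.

v_3 = (-212, 96)

v_0 = (2, 2).
v_1 = A·v_0 = (-2, 12).
v_2 = A·v_1 = (-40, 44).
v_3 = A·v_2 = (-212, 96).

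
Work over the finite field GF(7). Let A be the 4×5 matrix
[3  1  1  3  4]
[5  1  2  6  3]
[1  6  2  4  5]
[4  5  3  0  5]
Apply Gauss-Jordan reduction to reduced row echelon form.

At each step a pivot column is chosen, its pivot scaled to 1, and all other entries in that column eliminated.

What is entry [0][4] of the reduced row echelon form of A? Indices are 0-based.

M[0][4] = 3

[1] R0 /= 3  ⇒  (1, 5, 5, 1, 6)
     R1 -= 5·R0  ⇒  (0, 4, 5, 1, 1)
     R2 -= 1·R0  ⇒  (0, 1, 4, 3, 6)
     R3 -= 4·R0  ⇒  (0, 6, 4, 3, 2)
[2] R1 /= 4  ⇒  (0, 1, 3, 2, 2)
     R0 -= 5·R1  ⇒  (1, 0, 4, 5, 3)
     R2 -= 1·R1  ⇒  (0, 0, 1, 1, 4)
     R3 -= 6·R1  ⇒  (0, 0, 0, 5, 4)
[3] R2 /= 1  ⇒  (0, 0, 1, 1, 4)
     R0 -= 4·R2  ⇒  (1, 0, 0, 1, 1)
     R1 -= 3·R2  ⇒  (0, 1, 0, 6, 4)
[4] R3 /= 5  ⇒  (0, 0, 0, 1, 5)
     R0 -= 1·R3  ⇒  (1, 0, 0, 0, 3)
     R1 -= 6·R3  ⇒  (0, 1, 0, 0, 2)
     R2 -= 1·R3  ⇒  (0, 0, 1, 0, 6)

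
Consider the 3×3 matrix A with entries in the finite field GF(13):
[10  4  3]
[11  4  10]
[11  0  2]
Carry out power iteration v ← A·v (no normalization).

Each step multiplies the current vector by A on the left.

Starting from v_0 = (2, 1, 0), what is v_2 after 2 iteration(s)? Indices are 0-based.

v_2 = (7, 3, 9)

v_0 = (2, 1, 0).
v_1 = A·v_0 = (11, 0, 9).
v_2 = A·v_1 = (7, 3, 9).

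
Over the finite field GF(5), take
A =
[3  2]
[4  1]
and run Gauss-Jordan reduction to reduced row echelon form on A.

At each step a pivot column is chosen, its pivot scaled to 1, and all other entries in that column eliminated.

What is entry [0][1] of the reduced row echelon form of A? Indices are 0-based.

step 1: normalize row 0 (÷3) = (1, 4)
  row 1: subtract 4×row0 = (0, 0)
skip col 1 (zero from row 1)

M[0][1] = 4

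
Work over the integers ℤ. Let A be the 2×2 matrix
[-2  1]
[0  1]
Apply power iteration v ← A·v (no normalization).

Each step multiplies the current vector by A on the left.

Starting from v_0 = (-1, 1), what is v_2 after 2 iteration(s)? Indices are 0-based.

v_0 = (-1, 1).
v_1 = A·v_0 = (3, 1).
v_2 = A·v_1 = (-5, 1).

v_2 = (-5, 1)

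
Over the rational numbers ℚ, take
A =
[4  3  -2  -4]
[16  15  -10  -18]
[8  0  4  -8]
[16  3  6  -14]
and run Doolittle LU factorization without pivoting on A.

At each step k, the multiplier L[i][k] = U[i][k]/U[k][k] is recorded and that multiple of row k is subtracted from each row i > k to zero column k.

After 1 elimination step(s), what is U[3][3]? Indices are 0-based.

[col 0] pivot 4
  R1 -= 4*R0 → (0, 3, -2, -2)  (L[1][0] := 4)
  R2 -= 2*R0 → (0, -6, 8, 0)  (L[2][0] := 2)
  R3 -= 4*R0 → (0, -9, 14, 2)  (L[3][0] := 4)

U[3][3] = 2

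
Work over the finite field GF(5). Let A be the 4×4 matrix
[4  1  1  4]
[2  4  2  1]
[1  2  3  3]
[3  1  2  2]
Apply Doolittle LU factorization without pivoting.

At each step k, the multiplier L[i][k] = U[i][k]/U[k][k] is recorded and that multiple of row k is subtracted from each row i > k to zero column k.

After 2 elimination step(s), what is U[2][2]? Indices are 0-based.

U[2][2] = 2

[col 0] pivot 4
  R1 -= 3*R0 → (0, 1, 4, 4)  (L[1][0] := 3)
  R2 -= 4*R0 → (0, 3, 4, 2)  (L[2][0] := 4)
  R3 -= 2*R0 → (0, 4, 0, 4)  (L[3][0] := 2)
[col 1] pivot 1
  R2 -= 3*R1 → (0, 0, 2, 0)  (L[2][1] := 3)
  R3 -= 4*R1 → (0, 0, 4, 3)  (L[3][1] := 4)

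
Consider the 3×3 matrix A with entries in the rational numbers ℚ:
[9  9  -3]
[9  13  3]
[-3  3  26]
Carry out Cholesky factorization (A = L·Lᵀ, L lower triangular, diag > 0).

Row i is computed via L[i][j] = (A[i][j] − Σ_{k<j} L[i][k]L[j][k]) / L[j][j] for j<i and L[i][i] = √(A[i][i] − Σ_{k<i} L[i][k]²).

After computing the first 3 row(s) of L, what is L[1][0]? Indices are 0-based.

L[1][0] = 3

Step 1: L[0][0] = √(9) = 3.
  L[1][0] = (9) / L[0][0] = 3.
Step 2: L[1][1] = √(4) = 2.
  L[2][0] = (-3) / L[0][0] = -1.
  L[2][1] = (6) / L[1][1] = 3.
Step 3: L[2][2] = √(16) = 4.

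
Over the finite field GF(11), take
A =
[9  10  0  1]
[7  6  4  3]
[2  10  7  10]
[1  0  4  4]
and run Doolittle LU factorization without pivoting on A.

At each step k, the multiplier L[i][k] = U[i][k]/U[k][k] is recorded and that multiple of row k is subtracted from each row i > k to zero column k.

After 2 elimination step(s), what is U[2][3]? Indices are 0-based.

k=0: U[0][0]=9
  eliminate (1,0): mult=2, new row 1: (0, 8, 4, 1); set L[1][0]=2
  eliminate (2,0): mult=10, new row 2: (0, 9, 7, 0); set L[2][0]=10
  eliminate (3,0): mult=5, new row 3: (0, 5, 4, 10); set L[3][0]=5
k=1: U[1][1]=8
  eliminate (2,1): mult=8, new row 2: (0, 0, 8, 3); set L[2][1]=8
  eliminate (3,1): mult=2, new row 3: (0, 0, 7, 8); set L[3][1]=2

U[2][3] = 3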